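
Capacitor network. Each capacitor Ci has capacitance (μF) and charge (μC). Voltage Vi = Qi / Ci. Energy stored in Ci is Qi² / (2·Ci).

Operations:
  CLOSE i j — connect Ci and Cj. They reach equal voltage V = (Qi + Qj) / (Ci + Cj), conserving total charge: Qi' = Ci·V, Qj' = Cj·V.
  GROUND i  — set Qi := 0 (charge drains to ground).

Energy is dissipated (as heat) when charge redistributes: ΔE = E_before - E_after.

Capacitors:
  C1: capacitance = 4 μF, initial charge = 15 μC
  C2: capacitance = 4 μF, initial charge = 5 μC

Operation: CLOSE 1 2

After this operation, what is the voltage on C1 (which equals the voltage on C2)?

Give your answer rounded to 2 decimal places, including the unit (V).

Answer: 2.50 V

Derivation:
Initial: C1(4μF, Q=15μC, V=3.75V), C2(4μF, Q=5μC, V=1.25V)
Op 1: CLOSE 1-2: Q_total=20.00, C_total=8.00, V=2.50; Q1=10.00, Q2=10.00; dissipated=6.250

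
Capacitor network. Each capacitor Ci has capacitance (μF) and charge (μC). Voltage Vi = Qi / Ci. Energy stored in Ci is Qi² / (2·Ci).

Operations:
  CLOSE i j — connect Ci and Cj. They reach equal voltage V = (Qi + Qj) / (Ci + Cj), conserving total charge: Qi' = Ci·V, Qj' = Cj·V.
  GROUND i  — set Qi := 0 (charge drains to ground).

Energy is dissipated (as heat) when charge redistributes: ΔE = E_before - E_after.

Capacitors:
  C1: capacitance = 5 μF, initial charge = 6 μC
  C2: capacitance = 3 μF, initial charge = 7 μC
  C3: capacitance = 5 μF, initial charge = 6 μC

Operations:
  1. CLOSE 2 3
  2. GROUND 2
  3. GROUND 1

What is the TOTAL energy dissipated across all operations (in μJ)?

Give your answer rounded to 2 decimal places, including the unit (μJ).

Answer: 8.77 μJ

Derivation:
Initial: C1(5μF, Q=6μC, V=1.20V), C2(3μF, Q=7μC, V=2.33V), C3(5μF, Q=6μC, V=1.20V)
Op 1: CLOSE 2-3: Q_total=13.00, C_total=8.00, V=1.62; Q2=4.88, Q3=8.12; dissipated=1.204
Op 2: GROUND 2: Q2=0; energy lost=3.961
Op 3: GROUND 1: Q1=0; energy lost=3.600
Total dissipated: 8.765 μJ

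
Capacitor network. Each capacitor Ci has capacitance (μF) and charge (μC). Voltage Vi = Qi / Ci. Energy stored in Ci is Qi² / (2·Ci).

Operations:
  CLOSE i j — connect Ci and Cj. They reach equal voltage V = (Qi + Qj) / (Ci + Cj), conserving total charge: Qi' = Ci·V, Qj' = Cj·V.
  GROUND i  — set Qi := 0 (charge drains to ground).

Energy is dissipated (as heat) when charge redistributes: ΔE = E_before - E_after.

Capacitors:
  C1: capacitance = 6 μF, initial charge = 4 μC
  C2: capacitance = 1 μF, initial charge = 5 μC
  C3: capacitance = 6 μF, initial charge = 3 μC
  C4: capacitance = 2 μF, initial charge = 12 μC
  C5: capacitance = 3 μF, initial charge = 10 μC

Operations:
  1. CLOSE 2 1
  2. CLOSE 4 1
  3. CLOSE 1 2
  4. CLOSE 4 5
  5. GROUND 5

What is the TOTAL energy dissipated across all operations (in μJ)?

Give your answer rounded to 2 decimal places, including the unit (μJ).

Answer: 39.14 μJ

Derivation:
Initial: C1(6μF, Q=4μC, V=0.67V), C2(1μF, Q=5μC, V=5.00V), C3(6μF, Q=3μC, V=0.50V), C4(2μF, Q=12μC, V=6.00V), C5(3μF, Q=10μC, V=3.33V)
Op 1: CLOSE 2-1: Q_total=9.00, C_total=7.00, V=1.29; Q2=1.29, Q1=7.71; dissipated=8.048
Op 2: CLOSE 4-1: Q_total=19.71, C_total=8.00, V=2.46; Q4=4.93, Q1=14.79; dissipated=16.668
Op 3: CLOSE 1-2: Q_total=16.07, C_total=7.00, V=2.30; Q1=13.78, Q2=2.30; dissipated=0.595
Op 4: CLOSE 4-5: Q_total=14.93, C_total=5.00, V=2.99; Q4=5.97, Q5=8.96; dissipated=0.453
Op 5: GROUND 5: Q5=0; energy lost=13.372
Total dissipated: 39.136 μJ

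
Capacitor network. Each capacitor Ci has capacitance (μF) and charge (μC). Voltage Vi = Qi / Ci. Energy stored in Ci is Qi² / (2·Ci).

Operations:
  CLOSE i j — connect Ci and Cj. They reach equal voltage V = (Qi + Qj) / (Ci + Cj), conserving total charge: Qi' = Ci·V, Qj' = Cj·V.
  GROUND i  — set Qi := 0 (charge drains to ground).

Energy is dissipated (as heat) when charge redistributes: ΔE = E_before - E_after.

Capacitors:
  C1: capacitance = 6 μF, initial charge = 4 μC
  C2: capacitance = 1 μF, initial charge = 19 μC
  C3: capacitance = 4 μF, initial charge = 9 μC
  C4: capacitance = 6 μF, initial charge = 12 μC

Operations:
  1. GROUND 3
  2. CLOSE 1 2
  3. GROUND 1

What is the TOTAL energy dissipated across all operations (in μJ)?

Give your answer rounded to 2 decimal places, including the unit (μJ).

Initial: C1(6μF, Q=4μC, V=0.67V), C2(1μF, Q=19μC, V=19.00V), C3(4μF, Q=9μC, V=2.25V), C4(6μF, Q=12μC, V=2.00V)
Op 1: GROUND 3: Q3=0; energy lost=10.125
Op 2: CLOSE 1-2: Q_total=23.00, C_total=7.00, V=3.29; Q1=19.71, Q2=3.29; dissipated=144.048
Op 3: GROUND 1: Q1=0; energy lost=32.388
Total dissipated: 186.560 μJ

Answer: 186.56 μJ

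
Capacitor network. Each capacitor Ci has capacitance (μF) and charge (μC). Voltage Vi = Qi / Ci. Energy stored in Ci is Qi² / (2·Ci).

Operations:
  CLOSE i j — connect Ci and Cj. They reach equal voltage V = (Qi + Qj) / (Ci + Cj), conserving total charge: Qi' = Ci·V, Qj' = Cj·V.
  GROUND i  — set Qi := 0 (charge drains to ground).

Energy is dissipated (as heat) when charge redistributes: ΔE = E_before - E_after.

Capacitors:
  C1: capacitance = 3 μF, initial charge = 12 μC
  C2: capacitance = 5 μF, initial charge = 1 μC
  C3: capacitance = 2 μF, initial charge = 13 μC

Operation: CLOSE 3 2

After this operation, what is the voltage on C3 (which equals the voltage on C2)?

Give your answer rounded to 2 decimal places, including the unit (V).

Answer: 2.00 V

Derivation:
Initial: C1(3μF, Q=12μC, V=4.00V), C2(5μF, Q=1μC, V=0.20V), C3(2μF, Q=13μC, V=6.50V)
Op 1: CLOSE 3-2: Q_total=14.00, C_total=7.00, V=2.00; Q3=4.00, Q2=10.00; dissipated=28.350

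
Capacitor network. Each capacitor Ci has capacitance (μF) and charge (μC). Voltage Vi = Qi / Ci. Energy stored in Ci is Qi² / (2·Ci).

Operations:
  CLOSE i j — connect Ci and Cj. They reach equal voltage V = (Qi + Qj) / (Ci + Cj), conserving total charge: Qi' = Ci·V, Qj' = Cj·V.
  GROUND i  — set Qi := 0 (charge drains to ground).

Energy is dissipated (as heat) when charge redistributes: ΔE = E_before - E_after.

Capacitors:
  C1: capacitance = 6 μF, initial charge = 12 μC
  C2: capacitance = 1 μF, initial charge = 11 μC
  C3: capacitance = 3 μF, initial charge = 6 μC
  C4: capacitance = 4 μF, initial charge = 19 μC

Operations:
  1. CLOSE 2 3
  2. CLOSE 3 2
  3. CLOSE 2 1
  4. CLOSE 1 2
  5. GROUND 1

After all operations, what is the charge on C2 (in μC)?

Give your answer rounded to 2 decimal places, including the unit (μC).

Answer: 2.32 μC

Derivation:
Initial: C1(6μF, Q=12μC, V=2.00V), C2(1μF, Q=11μC, V=11.00V), C3(3μF, Q=6μC, V=2.00V), C4(4μF, Q=19μC, V=4.75V)
Op 1: CLOSE 2-3: Q_total=17.00, C_total=4.00, V=4.25; Q2=4.25, Q3=12.75; dissipated=30.375
Op 2: CLOSE 3-2: Q_total=17.00, C_total=4.00, V=4.25; Q3=12.75, Q2=4.25; dissipated=0.000
Op 3: CLOSE 2-1: Q_total=16.25, C_total=7.00, V=2.32; Q2=2.32, Q1=13.93; dissipated=2.170
Op 4: CLOSE 1-2: Q_total=16.25, C_total=7.00, V=2.32; Q1=13.93, Q2=2.32; dissipated=0.000
Op 5: GROUND 1: Q1=0; energy lost=16.167
Final charges: Q1=0.00, Q2=2.32, Q3=12.75, Q4=19.00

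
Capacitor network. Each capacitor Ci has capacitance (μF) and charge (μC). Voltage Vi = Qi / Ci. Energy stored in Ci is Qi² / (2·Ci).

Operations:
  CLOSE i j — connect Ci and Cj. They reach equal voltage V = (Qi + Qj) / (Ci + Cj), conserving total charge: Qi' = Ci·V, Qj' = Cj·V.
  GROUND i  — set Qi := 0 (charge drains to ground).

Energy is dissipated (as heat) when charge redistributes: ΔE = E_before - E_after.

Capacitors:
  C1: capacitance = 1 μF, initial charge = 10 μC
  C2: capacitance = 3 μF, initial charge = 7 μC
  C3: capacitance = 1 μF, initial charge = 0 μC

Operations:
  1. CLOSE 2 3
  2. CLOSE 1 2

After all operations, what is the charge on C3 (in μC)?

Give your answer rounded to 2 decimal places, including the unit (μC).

Answer: 1.75 μC

Derivation:
Initial: C1(1μF, Q=10μC, V=10.00V), C2(3μF, Q=7μC, V=2.33V), C3(1μF, Q=0μC, V=0.00V)
Op 1: CLOSE 2-3: Q_total=7.00, C_total=4.00, V=1.75; Q2=5.25, Q3=1.75; dissipated=2.042
Op 2: CLOSE 1-2: Q_total=15.25, C_total=4.00, V=3.81; Q1=3.81, Q2=11.44; dissipated=25.523
Final charges: Q1=3.81, Q2=11.44, Q3=1.75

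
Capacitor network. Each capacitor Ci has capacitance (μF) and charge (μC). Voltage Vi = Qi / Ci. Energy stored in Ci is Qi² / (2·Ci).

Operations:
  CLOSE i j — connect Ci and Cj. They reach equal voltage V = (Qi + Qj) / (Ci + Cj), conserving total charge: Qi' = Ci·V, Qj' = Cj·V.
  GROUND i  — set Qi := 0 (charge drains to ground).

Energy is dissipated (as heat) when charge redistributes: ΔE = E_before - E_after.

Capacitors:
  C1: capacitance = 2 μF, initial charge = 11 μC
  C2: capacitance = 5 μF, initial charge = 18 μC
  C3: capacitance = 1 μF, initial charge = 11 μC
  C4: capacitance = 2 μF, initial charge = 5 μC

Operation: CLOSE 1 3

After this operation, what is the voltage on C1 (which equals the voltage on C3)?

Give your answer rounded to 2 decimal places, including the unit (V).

Answer: 7.33 V

Derivation:
Initial: C1(2μF, Q=11μC, V=5.50V), C2(5μF, Q=18μC, V=3.60V), C3(1μF, Q=11μC, V=11.00V), C4(2μF, Q=5μC, V=2.50V)
Op 1: CLOSE 1-3: Q_total=22.00, C_total=3.00, V=7.33; Q1=14.67, Q3=7.33; dissipated=10.083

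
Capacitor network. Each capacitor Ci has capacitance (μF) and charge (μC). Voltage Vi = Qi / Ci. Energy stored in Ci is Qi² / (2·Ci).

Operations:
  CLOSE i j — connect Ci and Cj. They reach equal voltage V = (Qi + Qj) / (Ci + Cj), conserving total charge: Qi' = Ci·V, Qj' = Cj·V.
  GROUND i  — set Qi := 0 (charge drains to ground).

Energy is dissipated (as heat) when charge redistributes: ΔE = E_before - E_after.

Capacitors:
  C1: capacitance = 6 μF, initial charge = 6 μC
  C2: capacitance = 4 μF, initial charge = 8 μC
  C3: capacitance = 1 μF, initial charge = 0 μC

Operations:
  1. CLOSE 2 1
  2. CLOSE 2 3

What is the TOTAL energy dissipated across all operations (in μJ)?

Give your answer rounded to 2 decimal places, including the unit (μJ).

Initial: C1(6μF, Q=6μC, V=1.00V), C2(4μF, Q=8μC, V=2.00V), C3(1μF, Q=0μC, V=0.00V)
Op 1: CLOSE 2-1: Q_total=14.00, C_total=10.00, V=1.40; Q2=5.60, Q1=8.40; dissipated=1.200
Op 2: CLOSE 2-3: Q_total=5.60, C_total=5.00, V=1.12; Q2=4.48, Q3=1.12; dissipated=0.784
Total dissipated: 1.984 μJ

Answer: 1.98 μJ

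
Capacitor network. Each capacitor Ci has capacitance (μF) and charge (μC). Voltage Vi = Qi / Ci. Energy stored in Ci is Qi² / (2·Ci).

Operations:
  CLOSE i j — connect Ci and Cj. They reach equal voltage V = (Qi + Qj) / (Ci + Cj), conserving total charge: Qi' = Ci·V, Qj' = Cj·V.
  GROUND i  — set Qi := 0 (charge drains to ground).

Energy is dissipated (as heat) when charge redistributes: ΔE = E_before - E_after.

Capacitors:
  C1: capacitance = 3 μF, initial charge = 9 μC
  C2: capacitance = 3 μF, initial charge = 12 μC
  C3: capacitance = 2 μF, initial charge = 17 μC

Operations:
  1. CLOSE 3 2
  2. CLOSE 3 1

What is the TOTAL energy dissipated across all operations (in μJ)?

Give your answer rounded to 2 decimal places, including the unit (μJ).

Answer: 16.85 μJ

Derivation:
Initial: C1(3μF, Q=9μC, V=3.00V), C2(3μF, Q=12μC, V=4.00V), C3(2μF, Q=17μC, V=8.50V)
Op 1: CLOSE 3-2: Q_total=29.00, C_total=5.00, V=5.80; Q3=11.60, Q2=17.40; dissipated=12.150
Op 2: CLOSE 3-1: Q_total=20.60, C_total=5.00, V=4.12; Q3=8.24, Q1=12.36; dissipated=4.704
Total dissipated: 16.854 μJ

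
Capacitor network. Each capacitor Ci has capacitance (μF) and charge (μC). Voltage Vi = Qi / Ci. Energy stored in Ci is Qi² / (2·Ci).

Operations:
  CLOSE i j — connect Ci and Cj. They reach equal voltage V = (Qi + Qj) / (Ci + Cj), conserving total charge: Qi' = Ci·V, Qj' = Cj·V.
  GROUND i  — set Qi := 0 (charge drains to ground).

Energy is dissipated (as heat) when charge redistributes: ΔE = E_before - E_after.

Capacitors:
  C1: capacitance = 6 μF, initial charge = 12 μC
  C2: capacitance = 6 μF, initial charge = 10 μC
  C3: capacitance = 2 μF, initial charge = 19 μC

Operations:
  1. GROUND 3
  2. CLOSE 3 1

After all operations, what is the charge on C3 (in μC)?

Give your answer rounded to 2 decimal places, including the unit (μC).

Initial: C1(6μF, Q=12μC, V=2.00V), C2(6μF, Q=10μC, V=1.67V), C3(2μF, Q=19μC, V=9.50V)
Op 1: GROUND 3: Q3=0; energy lost=90.250
Op 2: CLOSE 3-1: Q_total=12.00, C_total=8.00, V=1.50; Q3=3.00, Q1=9.00; dissipated=3.000
Final charges: Q1=9.00, Q2=10.00, Q3=3.00

Answer: 3.00 μC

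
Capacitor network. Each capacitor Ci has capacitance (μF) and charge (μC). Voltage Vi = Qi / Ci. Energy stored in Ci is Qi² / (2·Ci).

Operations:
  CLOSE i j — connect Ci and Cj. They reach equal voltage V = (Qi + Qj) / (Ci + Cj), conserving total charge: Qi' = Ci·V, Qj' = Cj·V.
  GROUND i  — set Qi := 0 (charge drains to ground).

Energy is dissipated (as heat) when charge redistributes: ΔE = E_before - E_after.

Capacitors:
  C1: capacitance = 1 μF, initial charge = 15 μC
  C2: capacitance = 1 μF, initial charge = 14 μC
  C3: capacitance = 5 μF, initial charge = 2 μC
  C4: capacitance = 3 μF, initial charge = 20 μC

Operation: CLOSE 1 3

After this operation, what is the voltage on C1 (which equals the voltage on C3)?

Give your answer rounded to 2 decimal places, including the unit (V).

Initial: C1(1μF, Q=15μC, V=15.00V), C2(1μF, Q=14μC, V=14.00V), C3(5μF, Q=2μC, V=0.40V), C4(3μF, Q=20μC, V=6.67V)
Op 1: CLOSE 1-3: Q_total=17.00, C_total=6.00, V=2.83; Q1=2.83, Q3=14.17; dissipated=88.817

Answer: 2.83 V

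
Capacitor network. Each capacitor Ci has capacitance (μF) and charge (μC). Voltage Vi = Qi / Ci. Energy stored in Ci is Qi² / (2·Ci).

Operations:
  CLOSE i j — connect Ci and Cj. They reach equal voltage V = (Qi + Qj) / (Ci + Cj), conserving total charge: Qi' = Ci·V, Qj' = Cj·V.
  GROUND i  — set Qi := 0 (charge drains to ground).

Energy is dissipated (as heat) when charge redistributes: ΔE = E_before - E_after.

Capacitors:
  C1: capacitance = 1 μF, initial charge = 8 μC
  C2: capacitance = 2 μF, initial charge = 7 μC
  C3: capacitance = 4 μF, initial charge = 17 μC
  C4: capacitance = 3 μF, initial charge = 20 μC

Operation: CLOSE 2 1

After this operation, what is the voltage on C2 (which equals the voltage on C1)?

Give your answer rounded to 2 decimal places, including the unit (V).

Answer: 5.00 V

Derivation:
Initial: C1(1μF, Q=8μC, V=8.00V), C2(2μF, Q=7μC, V=3.50V), C3(4μF, Q=17μC, V=4.25V), C4(3μF, Q=20μC, V=6.67V)
Op 1: CLOSE 2-1: Q_total=15.00, C_total=3.00, V=5.00; Q2=10.00, Q1=5.00; dissipated=6.750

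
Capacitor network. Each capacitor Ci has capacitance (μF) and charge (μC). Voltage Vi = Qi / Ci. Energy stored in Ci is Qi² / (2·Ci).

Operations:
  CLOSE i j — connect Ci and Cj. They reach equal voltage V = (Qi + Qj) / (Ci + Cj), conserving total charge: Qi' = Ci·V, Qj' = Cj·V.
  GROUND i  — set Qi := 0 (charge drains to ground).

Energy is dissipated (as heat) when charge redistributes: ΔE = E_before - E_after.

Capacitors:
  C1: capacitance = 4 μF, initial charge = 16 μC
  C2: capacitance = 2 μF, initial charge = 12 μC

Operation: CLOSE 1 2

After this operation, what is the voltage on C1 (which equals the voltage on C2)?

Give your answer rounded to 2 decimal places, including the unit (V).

Answer: 4.67 V

Derivation:
Initial: C1(4μF, Q=16μC, V=4.00V), C2(2μF, Q=12μC, V=6.00V)
Op 1: CLOSE 1-2: Q_total=28.00, C_total=6.00, V=4.67; Q1=18.67, Q2=9.33; dissipated=2.667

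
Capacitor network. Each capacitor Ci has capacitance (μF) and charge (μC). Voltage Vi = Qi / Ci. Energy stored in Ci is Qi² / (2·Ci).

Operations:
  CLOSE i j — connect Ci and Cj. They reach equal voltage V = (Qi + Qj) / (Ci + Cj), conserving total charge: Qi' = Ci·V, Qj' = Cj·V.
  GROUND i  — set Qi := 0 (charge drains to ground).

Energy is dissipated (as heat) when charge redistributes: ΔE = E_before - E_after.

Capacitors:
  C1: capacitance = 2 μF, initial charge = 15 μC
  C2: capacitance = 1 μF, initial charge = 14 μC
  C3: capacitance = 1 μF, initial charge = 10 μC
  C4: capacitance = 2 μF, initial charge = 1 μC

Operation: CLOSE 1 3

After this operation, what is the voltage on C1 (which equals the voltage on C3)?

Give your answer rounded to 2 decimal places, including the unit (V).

Answer: 8.33 V

Derivation:
Initial: C1(2μF, Q=15μC, V=7.50V), C2(1μF, Q=14μC, V=14.00V), C3(1μF, Q=10μC, V=10.00V), C4(2μF, Q=1μC, V=0.50V)
Op 1: CLOSE 1-3: Q_total=25.00, C_total=3.00, V=8.33; Q1=16.67, Q3=8.33; dissipated=2.083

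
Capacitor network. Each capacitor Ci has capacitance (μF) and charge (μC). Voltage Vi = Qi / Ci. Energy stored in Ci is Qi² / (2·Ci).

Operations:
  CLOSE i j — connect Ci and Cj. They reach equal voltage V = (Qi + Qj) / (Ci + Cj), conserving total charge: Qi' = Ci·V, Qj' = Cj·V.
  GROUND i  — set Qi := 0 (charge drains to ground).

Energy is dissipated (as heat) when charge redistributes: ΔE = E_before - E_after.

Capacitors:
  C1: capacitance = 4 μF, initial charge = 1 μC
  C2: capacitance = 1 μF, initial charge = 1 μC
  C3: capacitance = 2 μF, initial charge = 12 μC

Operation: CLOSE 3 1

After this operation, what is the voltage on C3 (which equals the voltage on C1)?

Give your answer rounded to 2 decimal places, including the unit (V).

Answer: 2.17 V

Derivation:
Initial: C1(4μF, Q=1μC, V=0.25V), C2(1μF, Q=1μC, V=1.00V), C3(2μF, Q=12μC, V=6.00V)
Op 1: CLOSE 3-1: Q_total=13.00, C_total=6.00, V=2.17; Q3=4.33, Q1=8.67; dissipated=22.042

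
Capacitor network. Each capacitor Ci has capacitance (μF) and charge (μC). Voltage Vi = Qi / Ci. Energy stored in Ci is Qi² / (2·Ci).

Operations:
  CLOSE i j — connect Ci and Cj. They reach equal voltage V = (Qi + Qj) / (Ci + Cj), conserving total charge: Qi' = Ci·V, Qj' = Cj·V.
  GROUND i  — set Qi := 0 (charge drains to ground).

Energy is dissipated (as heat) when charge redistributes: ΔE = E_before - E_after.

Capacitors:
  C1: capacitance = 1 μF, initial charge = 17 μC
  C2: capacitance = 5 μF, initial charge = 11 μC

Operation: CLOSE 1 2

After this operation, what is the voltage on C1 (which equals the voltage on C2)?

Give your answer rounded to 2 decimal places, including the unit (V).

Initial: C1(1μF, Q=17μC, V=17.00V), C2(5μF, Q=11μC, V=2.20V)
Op 1: CLOSE 1-2: Q_total=28.00, C_total=6.00, V=4.67; Q1=4.67, Q2=23.33; dissipated=91.267

Answer: 4.67 V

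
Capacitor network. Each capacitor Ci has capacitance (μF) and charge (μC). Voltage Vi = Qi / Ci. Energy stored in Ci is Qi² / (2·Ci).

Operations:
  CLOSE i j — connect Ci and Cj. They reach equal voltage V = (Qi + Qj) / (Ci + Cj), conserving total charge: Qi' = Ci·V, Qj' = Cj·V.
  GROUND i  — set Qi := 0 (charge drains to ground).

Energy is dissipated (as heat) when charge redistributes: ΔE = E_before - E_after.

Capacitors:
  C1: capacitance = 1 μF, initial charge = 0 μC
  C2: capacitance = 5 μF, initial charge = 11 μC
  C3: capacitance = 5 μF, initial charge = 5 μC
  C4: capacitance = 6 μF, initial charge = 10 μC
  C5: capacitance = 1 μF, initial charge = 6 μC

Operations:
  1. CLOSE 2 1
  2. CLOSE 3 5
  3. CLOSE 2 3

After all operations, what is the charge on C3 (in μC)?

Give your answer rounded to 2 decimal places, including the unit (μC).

Answer: 9.17 μC

Derivation:
Initial: C1(1μF, Q=0μC, V=0.00V), C2(5μF, Q=11μC, V=2.20V), C3(5μF, Q=5μC, V=1.00V), C4(6μF, Q=10μC, V=1.67V), C5(1μF, Q=6μC, V=6.00V)
Op 1: CLOSE 2-1: Q_total=11.00, C_total=6.00, V=1.83; Q2=9.17, Q1=1.83; dissipated=2.017
Op 2: CLOSE 3-5: Q_total=11.00, C_total=6.00, V=1.83; Q3=9.17, Q5=1.83; dissipated=10.417
Op 3: CLOSE 2-3: Q_total=18.33, C_total=10.00, V=1.83; Q2=9.17, Q3=9.17; dissipated=0.000
Final charges: Q1=1.83, Q2=9.17, Q3=9.17, Q4=10.00, Q5=1.83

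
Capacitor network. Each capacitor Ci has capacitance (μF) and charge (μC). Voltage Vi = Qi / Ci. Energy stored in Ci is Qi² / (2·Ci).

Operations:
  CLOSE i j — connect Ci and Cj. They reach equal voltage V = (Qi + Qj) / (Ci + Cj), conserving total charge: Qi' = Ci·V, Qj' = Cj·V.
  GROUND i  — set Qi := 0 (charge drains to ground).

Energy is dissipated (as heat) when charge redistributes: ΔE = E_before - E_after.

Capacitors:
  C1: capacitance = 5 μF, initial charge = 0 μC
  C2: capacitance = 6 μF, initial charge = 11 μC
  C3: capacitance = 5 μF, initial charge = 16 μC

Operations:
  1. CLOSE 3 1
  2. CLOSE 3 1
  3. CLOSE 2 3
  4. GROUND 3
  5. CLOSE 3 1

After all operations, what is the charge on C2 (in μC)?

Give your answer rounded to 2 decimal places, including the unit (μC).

Initial: C1(5μF, Q=0μC, V=0.00V), C2(6μF, Q=11μC, V=1.83V), C3(5μF, Q=16μC, V=3.20V)
Op 1: CLOSE 3-1: Q_total=16.00, C_total=10.00, V=1.60; Q3=8.00, Q1=8.00; dissipated=12.800
Op 2: CLOSE 3-1: Q_total=16.00, C_total=10.00, V=1.60; Q3=8.00, Q1=8.00; dissipated=0.000
Op 3: CLOSE 2-3: Q_total=19.00, C_total=11.00, V=1.73; Q2=10.36, Q3=8.64; dissipated=0.074
Op 4: GROUND 3: Q3=0; energy lost=7.459
Op 5: CLOSE 3-1: Q_total=8.00, C_total=10.00, V=0.80; Q3=4.00, Q1=4.00; dissipated=3.200
Final charges: Q1=4.00, Q2=10.36, Q3=4.00

Answer: 10.36 μC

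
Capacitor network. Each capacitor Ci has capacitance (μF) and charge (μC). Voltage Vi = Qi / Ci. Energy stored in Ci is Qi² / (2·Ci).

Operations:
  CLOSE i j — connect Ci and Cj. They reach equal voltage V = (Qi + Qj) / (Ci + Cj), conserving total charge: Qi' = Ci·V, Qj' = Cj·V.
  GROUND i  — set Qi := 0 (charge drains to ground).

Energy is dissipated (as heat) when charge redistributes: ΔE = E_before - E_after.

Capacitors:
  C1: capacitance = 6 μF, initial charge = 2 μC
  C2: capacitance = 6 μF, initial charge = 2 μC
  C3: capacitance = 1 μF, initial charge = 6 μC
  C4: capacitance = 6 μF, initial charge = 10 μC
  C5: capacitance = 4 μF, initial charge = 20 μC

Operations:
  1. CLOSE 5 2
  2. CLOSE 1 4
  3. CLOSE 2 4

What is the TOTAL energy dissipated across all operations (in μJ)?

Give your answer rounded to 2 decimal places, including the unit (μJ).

Answer: 30.96 μJ

Derivation:
Initial: C1(6μF, Q=2μC, V=0.33V), C2(6μF, Q=2μC, V=0.33V), C3(1μF, Q=6μC, V=6.00V), C4(6μF, Q=10μC, V=1.67V), C5(4μF, Q=20μC, V=5.00V)
Op 1: CLOSE 5-2: Q_total=22.00, C_total=10.00, V=2.20; Q5=8.80, Q2=13.20; dissipated=26.133
Op 2: CLOSE 1-4: Q_total=12.00, C_total=12.00, V=1.00; Q1=6.00, Q4=6.00; dissipated=2.667
Op 3: CLOSE 2-4: Q_total=19.20, C_total=12.00, V=1.60; Q2=9.60, Q4=9.60; dissipated=2.160
Total dissipated: 30.960 μJ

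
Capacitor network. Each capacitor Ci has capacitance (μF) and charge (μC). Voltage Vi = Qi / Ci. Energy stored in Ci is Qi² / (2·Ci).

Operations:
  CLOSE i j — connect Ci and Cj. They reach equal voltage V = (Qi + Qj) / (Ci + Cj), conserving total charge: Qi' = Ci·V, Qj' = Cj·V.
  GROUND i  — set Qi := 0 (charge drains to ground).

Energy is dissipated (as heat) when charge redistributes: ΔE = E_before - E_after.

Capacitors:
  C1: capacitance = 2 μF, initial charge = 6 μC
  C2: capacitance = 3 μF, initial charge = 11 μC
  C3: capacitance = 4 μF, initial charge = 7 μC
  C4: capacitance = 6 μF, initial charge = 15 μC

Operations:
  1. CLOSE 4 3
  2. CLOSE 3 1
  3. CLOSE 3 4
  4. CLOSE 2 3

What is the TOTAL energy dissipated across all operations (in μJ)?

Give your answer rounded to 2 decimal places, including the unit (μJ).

Answer: 2.77 μJ

Derivation:
Initial: C1(2μF, Q=6μC, V=3.00V), C2(3μF, Q=11μC, V=3.67V), C3(4μF, Q=7μC, V=1.75V), C4(6μF, Q=15μC, V=2.50V)
Op 1: CLOSE 4-3: Q_total=22.00, C_total=10.00, V=2.20; Q4=13.20, Q3=8.80; dissipated=0.675
Op 2: CLOSE 3-1: Q_total=14.80, C_total=6.00, V=2.47; Q3=9.87, Q1=4.93; dissipated=0.427
Op 3: CLOSE 3-4: Q_total=23.07, C_total=10.00, V=2.31; Q3=9.23, Q4=13.84; dissipated=0.085
Op 4: CLOSE 2-3: Q_total=20.23, C_total=7.00, V=2.89; Q2=8.67, Q3=11.56; dissipated=1.585
Total dissipated: 2.772 μJ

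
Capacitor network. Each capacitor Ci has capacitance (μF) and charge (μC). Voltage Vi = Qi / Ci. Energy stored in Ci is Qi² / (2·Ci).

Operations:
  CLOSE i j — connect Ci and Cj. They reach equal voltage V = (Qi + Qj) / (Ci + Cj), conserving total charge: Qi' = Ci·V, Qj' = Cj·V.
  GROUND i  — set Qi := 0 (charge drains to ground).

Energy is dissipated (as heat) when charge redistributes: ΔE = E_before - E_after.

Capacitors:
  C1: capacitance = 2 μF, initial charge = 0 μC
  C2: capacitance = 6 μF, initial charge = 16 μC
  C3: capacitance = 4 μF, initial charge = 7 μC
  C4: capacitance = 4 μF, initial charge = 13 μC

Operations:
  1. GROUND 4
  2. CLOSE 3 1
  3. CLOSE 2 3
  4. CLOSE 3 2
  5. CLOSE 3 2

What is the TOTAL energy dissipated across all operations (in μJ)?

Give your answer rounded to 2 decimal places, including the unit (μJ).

Initial: C1(2μF, Q=0μC, V=0.00V), C2(6μF, Q=16μC, V=2.67V), C3(4μF, Q=7μC, V=1.75V), C4(4μF, Q=13μC, V=3.25V)
Op 1: GROUND 4: Q4=0; energy lost=21.125
Op 2: CLOSE 3-1: Q_total=7.00, C_total=6.00, V=1.17; Q3=4.67, Q1=2.33; dissipated=2.042
Op 3: CLOSE 2-3: Q_total=20.67, C_total=10.00, V=2.07; Q2=12.40, Q3=8.27; dissipated=2.700
Op 4: CLOSE 3-2: Q_total=20.67, C_total=10.00, V=2.07; Q3=8.27, Q2=12.40; dissipated=0.000
Op 5: CLOSE 3-2: Q_total=20.67, C_total=10.00, V=2.07; Q3=8.27, Q2=12.40; dissipated=0.000
Total dissipated: 25.867 μJ

Answer: 25.87 μJ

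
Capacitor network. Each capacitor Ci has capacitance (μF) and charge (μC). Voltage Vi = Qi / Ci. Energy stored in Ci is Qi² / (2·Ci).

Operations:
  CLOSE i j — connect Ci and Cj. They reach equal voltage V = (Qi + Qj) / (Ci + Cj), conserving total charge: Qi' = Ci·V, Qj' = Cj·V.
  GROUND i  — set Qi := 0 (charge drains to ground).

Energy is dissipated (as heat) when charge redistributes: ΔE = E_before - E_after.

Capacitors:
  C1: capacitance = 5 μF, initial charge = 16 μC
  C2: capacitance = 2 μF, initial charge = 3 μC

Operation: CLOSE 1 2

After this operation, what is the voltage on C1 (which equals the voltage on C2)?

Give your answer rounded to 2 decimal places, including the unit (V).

Answer: 2.71 V

Derivation:
Initial: C1(5μF, Q=16μC, V=3.20V), C2(2μF, Q=3μC, V=1.50V)
Op 1: CLOSE 1-2: Q_total=19.00, C_total=7.00, V=2.71; Q1=13.57, Q2=5.43; dissipated=2.064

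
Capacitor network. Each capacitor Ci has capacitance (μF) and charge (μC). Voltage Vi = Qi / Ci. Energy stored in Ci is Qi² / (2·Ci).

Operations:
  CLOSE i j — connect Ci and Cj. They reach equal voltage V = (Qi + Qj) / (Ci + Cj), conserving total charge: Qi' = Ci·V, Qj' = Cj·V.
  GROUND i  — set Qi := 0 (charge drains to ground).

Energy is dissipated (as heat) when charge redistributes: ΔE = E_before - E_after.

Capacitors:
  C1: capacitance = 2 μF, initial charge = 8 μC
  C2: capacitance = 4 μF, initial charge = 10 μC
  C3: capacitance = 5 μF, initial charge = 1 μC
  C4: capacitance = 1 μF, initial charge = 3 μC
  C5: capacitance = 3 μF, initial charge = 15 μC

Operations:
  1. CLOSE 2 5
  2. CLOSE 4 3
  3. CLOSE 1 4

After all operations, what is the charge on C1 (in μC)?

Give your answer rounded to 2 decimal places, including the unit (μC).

Initial: C1(2μF, Q=8μC, V=4.00V), C2(4μF, Q=10μC, V=2.50V), C3(5μF, Q=1μC, V=0.20V), C4(1μF, Q=3μC, V=3.00V), C5(3μF, Q=15μC, V=5.00V)
Op 1: CLOSE 2-5: Q_total=25.00, C_total=7.00, V=3.57; Q2=14.29, Q5=10.71; dissipated=5.357
Op 2: CLOSE 4-3: Q_total=4.00, C_total=6.00, V=0.67; Q4=0.67, Q3=3.33; dissipated=3.267
Op 3: CLOSE 1-4: Q_total=8.67, C_total=3.00, V=2.89; Q1=5.78, Q4=2.89; dissipated=3.704
Final charges: Q1=5.78, Q2=14.29, Q3=3.33, Q4=2.89, Q5=10.71

Answer: 5.78 μC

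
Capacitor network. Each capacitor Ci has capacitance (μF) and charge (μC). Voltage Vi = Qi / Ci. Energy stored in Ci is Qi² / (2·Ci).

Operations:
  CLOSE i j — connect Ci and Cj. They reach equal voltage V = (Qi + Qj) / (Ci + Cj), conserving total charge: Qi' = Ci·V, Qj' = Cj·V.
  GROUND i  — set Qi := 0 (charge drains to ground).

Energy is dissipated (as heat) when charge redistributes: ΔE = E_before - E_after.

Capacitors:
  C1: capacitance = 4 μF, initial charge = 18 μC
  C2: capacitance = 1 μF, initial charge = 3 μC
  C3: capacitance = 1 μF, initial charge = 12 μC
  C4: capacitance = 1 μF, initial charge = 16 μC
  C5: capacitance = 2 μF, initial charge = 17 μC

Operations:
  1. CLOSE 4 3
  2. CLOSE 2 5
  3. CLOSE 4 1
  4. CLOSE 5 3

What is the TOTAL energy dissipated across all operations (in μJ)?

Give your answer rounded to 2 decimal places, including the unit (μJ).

Answer: 68.11 μJ

Derivation:
Initial: C1(4μF, Q=18μC, V=4.50V), C2(1μF, Q=3μC, V=3.00V), C3(1μF, Q=12μC, V=12.00V), C4(1μF, Q=16μC, V=16.00V), C5(2μF, Q=17μC, V=8.50V)
Op 1: CLOSE 4-3: Q_total=28.00, C_total=2.00, V=14.00; Q4=14.00, Q3=14.00; dissipated=4.000
Op 2: CLOSE 2-5: Q_total=20.00, C_total=3.00, V=6.67; Q2=6.67, Q5=13.33; dissipated=10.083
Op 3: CLOSE 4-1: Q_total=32.00, C_total=5.00, V=6.40; Q4=6.40, Q1=25.60; dissipated=36.100
Op 4: CLOSE 5-3: Q_total=27.33, C_total=3.00, V=9.11; Q5=18.22, Q3=9.11; dissipated=17.926
Total dissipated: 68.109 μJ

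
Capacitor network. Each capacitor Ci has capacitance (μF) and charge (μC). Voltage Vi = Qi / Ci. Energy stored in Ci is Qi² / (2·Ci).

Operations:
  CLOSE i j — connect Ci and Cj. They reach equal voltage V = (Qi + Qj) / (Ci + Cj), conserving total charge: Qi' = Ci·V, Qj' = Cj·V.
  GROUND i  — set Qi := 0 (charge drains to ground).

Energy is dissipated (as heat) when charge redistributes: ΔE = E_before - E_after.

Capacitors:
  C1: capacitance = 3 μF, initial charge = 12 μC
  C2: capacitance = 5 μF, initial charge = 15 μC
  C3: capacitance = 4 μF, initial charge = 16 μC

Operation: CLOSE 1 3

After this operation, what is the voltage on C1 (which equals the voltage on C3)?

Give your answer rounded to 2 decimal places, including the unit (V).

Answer: 4.00 V

Derivation:
Initial: C1(3μF, Q=12μC, V=4.00V), C2(5μF, Q=15μC, V=3.00V), C3(4μF, Q=16μC, V=4.00V)
Op 1: CLOSE 1-3: Q_total=28.00, C_total=7.00, V=4.00; Q1=12.00, Q3=16.00; dissipated=0.000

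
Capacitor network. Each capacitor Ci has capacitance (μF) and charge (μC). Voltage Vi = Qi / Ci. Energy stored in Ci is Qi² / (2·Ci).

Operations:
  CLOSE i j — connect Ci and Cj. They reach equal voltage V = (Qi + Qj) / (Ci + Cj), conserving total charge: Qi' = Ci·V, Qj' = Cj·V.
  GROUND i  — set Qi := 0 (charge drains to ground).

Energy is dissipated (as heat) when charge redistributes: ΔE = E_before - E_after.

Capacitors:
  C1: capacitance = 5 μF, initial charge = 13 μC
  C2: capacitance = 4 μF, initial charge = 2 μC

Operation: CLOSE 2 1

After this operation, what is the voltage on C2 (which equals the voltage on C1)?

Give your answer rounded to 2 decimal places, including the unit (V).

Initial: C1(5μF, Q=13μC, V=2.60V), C2(4μF, Q=2μC, V=0.50V)
Op 1: CLOSE 2-1: Q_total=15.00, C_total=9.00, V=1.67; Q2=6.67, Q1=8.33; dissipated=4.900

Answer: 1.67 V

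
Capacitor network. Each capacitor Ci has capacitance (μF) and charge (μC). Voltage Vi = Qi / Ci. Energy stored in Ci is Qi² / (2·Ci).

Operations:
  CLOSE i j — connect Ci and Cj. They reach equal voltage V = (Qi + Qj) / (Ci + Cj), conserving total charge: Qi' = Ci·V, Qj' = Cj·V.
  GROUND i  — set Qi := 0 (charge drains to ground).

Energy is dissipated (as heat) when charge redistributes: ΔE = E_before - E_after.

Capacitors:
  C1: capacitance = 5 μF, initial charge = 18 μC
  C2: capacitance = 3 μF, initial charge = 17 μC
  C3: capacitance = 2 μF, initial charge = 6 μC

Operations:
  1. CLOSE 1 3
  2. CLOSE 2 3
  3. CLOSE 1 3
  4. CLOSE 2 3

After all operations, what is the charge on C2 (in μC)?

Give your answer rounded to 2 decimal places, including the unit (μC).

Initial: C1(5μF, Q=18μC, V=3.60V), C2(3μF, Q=17μC, V=5.67V), C3(2μF, Q=6μC, V=3.00V)
Op 1: CLOSE 1-3: Q_total=24.00, C_total=7.00, V=3.43; Q1=17.14, Q3=6.86; dissipated=0.257
Op 2: CLOSE 2-3: Q_total=23.86, C_total=5.00, V=4.77; Q2=14.31, Q3=9.54; dissipated=3.005
Op 3: CLOSE 1-3: Q_total=26.69, C_total=7.00, V=3.81; Q1=19.06, Q3=7.62; dissipated=1.288
Op 4: CLOSE 2-3: Q_total=21.94, C_total=5.00, V=4.39; Q2=13.16, Q3=8.78; dissipated=0.552
Final charges: Q1=19.06, Q2=13.16, Q3=8.78

Answer: 13.16 μC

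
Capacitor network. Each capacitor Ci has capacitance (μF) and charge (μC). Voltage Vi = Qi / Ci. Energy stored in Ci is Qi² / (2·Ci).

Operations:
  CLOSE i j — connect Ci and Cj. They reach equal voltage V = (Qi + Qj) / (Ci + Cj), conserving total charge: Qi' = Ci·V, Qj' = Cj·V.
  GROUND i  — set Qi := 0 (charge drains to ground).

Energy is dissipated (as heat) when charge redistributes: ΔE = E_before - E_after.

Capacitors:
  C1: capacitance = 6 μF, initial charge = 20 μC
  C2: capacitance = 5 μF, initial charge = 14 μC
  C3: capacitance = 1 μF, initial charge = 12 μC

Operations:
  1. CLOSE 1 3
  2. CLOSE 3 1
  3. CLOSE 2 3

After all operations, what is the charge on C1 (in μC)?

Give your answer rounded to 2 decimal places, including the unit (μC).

Answer: 27.43 μC

Derivation:
Initial: C1(6μF, Q=20μC, V=3.33V), C2(5μF, Q=14μC, V=2.80V), C3(1μF, Q=12μC, V=12.00V)
Op 1: CLOSE 1-3: Q_total=32.00, C_total=7.00, V=4.57; Q1=27.43, Q3=4.57; dissipated=32.190
Op 2: CLOSE 3-1: Q_total=32.00, C_total=7.00, V=4.57; Q3=4.57, Q1=27.43; dissipated=0.000
Op 3: CLOSE 2-3: Q_total=18.57, C_total=6.00, V=3.10; Q2=15.48, Q3=3.10; dissipated=1.307
Final charges: Q1=27.43, Q2=15.48, Q3=3.10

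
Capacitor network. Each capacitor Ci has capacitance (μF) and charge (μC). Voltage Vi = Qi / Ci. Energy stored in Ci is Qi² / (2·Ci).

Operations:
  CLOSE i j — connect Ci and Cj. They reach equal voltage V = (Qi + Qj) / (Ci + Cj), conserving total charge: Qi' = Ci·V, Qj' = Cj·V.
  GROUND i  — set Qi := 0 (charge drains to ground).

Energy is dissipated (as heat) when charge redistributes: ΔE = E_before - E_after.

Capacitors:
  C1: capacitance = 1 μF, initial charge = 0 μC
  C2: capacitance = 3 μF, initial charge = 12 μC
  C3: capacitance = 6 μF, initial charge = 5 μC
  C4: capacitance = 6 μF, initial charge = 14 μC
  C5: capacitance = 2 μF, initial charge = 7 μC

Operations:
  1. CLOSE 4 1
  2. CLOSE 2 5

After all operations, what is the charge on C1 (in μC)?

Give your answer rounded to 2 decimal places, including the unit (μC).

Answer: 2.00 μC

Derivation:
Initial: C1(1μF, Q=0μC, V=0.00V), C2(3μF, Q=12μC, V=4.00V), C3(6μF, Q=5μC, V=0.83V), C4(6μF, Q=14μC, V=2.33V), C5(2μF, Q=7μC, V=3.50V)
Op 1: CLOSE 4-1: Q_total=14.00, C_total=7.00, V=2.00; Q4=12.00, Q1=2.00; dissipated=2.333
Op 2: CLOSE 2-5: Q_total=19.00, C_total=5.00, V=3.80; Q2=11.40, Q5=7.60; dissipated=0.150
Final charges: Q1=2.00, Q2=11.40, Q3=5.00, Q4=12.00, Q5=7.60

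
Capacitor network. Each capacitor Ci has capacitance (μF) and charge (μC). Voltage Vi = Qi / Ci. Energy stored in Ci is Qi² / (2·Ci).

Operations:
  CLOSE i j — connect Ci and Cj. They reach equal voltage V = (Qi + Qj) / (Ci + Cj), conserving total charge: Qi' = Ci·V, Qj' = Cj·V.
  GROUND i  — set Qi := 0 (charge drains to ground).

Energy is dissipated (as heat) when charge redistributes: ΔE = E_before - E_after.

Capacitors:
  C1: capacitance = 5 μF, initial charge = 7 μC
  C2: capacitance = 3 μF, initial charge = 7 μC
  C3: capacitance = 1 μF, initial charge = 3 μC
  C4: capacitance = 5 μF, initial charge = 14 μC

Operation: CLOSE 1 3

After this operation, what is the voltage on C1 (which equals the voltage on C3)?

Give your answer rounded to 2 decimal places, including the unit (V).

Initial: C1(5μF, Q=7μC, V=1.40V), C2(3μF, Q=7μC, V=2.33V), C3(1μF, Q=3μC, V=3.00V), C4(5μF, Q=14μC, V=2.80V)
Op 1: CLOSE 1-3: Q_total=10.00, C_total=6.00, V=1.67; Q1=8.33, Q3=1.67; dissipated=1.067

Answer: 1.67 V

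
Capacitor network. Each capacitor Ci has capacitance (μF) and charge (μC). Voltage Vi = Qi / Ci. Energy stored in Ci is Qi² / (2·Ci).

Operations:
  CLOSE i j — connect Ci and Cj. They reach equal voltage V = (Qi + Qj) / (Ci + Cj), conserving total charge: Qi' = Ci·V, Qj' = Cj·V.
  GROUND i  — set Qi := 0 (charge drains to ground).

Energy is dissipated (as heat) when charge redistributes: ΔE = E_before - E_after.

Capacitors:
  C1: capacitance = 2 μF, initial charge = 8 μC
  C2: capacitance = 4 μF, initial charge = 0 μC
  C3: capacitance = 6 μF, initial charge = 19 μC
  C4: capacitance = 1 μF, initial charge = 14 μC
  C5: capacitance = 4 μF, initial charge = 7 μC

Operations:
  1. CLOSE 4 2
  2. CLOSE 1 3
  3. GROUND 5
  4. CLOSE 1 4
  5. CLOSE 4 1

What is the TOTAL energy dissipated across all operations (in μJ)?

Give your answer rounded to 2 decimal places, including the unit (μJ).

Initial: C1(2μF, Q=8μC, V=4.00V), C2(4μF, Q=0μC, V=0.00V), C3(6μF, Q=19μC, V=3.17V), C4(1μF, Q=14μC, V=14.00V), C5(4μF, Q=7μC, V=1.75V)
Op 1: CLOSE 4-2: Q_total=14.00, C_total=5.00, V=2.80; Q4=2.80, Q2=11.20; dissipated=78.400
Op 2: CLOSE 1-3: Q_total=27.00, C_total=8.00, V=3.38; Q1=6.75, Q3=20.25; dissipated=0.521
Op 3: GROUND 5: Q5=0; energy lost=6.125
Op 4: CLOSE 1-4: Q_total=9.55, C_total=3.00, V=3.18; Q1=6.37, Q4=3.18; dissipated=0.110
Op 5: CLOSE 4-1: Q_total=9.55, C_total=3.00, V=3.18; Q4=3.18, Q1=6.37; dissipated=0.000
Total dissipated: 85.156 μJ

Answer: 85.16 μJ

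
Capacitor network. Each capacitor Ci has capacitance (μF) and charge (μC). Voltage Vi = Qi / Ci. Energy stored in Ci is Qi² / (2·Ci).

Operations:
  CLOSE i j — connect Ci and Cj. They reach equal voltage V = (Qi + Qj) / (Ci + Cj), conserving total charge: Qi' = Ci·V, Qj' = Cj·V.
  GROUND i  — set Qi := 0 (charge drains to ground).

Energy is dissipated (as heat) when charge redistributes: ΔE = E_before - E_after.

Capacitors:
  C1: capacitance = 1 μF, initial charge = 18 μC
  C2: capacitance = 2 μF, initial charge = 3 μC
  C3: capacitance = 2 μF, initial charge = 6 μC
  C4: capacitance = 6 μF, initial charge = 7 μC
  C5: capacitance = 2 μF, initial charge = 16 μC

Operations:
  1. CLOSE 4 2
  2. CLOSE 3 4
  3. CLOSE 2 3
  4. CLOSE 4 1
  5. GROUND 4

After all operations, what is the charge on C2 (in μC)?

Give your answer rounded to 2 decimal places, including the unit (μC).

Answer: 2.94 μC

Derivation:
Initial: C1(1μF, Q=18μC, V=18.00V), C2(2μF, Q=3μC, V=1.50V), C3(2μF, Q=6μC, V=3.00V), C4(6μF, Q=7μC, V=1.17V), C5(2μF, Q=16μC, V=8.00V)
Op 1: CLOSE 4-2: Q_total=10.00, C_total=8.00, V=1.25; Q4=7.50, Q2=2.50; dissipated=0.083
Op 2: CLOSE 3-4: Q_total=13.50, C_total=8.00, V=1.69; Q3=3.38, Q4=10.12; dissipated=2.297
Op 3: CLOSE 2-3: Q_total=5.88, C_total=4.00, V=1.47; Q2=2.94, Q3=2.94; dissipated=0.096
Op 4: CLOSE 4-1: Q_total=28.12, C_total=7.00, V=4.02; Q4=24.11, Q1=4.02; dissipated=114.042
Op 5: GROUND 4: Q4=0; energy lost=48.430
Final charges: Q1=4.02, Q2=2.94, Q3=2.94, Q4=0.00, Q5=16.00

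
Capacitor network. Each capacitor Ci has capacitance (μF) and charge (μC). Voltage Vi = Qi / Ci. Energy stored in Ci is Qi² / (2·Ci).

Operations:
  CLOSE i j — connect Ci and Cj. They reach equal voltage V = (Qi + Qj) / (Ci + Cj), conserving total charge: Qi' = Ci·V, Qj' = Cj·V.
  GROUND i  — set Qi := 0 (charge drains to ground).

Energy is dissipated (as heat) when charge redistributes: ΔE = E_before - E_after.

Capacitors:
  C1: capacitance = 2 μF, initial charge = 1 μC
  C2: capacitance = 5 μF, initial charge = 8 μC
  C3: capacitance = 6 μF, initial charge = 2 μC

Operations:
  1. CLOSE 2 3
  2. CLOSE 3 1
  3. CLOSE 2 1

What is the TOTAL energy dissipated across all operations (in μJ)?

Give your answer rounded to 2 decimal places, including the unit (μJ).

Answer: 2.32 μJ

Derivation:
Initial: C1(2μF, Q=1μC, V=0.50V), C2(5μF, Q=8μC, V=1.60V), C3(6μF, Q=2μC, V=0.33V)
Op 1: CLOSE 2-3: Q_total=10.00, C_total=11.00, V=0.91; Q2=4.55, Q3=5.45; dissipated=2.188
Op 2: CLOSE 3-1: Q_total=6.45, C_total=8.00, V=0.81; Q3=4.84, Q1=1.61; dissipated=0.126
Op 3: CLOSE 2-1: Q_total=6.16, C_total=7.00, V=0.88; Q2=4.40, Q1=1.76; dissipated=0.007
Total dissipated: 2.321 μJ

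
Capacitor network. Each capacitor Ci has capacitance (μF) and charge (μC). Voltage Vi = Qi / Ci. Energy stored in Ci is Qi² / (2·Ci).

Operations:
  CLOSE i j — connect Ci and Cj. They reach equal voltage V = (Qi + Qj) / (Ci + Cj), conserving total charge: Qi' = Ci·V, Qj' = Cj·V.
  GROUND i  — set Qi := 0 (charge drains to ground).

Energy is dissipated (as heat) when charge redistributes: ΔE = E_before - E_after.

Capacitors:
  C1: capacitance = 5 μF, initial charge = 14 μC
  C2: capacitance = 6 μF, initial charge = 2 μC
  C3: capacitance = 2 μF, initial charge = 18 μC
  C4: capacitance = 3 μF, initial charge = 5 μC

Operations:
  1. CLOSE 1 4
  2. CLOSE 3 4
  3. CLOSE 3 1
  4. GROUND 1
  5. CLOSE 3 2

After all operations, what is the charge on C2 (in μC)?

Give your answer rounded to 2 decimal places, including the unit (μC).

Answer: 6.20 μC

Derivation:
Initial: C1(5μF, Q=14μC, V=2.80V), C2(6μF, Q=2μC, V=0.33V), C3(2μF, Q=18μC, V=9.00V), C4(3μF, Q=5μC, V=1.67V)
Op 1: CLOSE 1-4: Q_total=19.00, C_total=8.00, V=2.38; Q1=11.88, Q4=7.12; dissipated=1.204
Op 2: CLOSE 3-4: Q_total=25.12, C_total=5.00, V=5.03; Q3=10.05, Q4=15.07; dissipated=26.334
Op 3: CLOSE 3-1: Q_total=21.93, C_total=7.00, V=3.13; Q3=6.26, Q1=15.66; dissipated=5.016
Op 4: GROUND 1: Q1=0; energy lost=24.526
Op 5: CLOSE 3-2: Q_total=8.26, C_total=8.00, V=1.03; Q3=2.07, Q2=6.20; dissipated=5.875
Final charges: Q1=0.00, Q2=6.20, Q3=2.07, Q4=15.07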